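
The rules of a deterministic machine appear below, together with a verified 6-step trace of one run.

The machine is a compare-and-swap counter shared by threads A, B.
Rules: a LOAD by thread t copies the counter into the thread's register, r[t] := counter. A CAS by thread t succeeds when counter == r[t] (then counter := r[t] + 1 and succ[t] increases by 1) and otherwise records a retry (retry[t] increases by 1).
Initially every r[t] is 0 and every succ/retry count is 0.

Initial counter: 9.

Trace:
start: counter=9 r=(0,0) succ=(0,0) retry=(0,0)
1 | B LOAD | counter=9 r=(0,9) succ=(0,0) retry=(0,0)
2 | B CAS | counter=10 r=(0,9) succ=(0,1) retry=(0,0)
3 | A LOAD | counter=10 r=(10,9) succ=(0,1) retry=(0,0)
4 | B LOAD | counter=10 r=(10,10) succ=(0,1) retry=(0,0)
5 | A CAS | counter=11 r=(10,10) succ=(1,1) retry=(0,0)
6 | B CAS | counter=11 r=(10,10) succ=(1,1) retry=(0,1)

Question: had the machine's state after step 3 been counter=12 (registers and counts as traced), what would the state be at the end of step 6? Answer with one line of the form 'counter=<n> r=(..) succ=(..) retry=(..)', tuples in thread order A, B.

counter=13 r=(10,12) succ=(0,2) retry=(1,0)

state after step 3 := counter=12 r=(10,9) succ=(0,1) retry=(0,0)
4 | B LOAD | counter=12 r=(10,12) succ=(0,1) retry=(0,0)
5 | A CAS | counter=12 r=(10,12) succ=(0,1) retry=(1,0)
6 | B CAS | counter=13 r=(10,12) succ=(0,2) retry=(1,0)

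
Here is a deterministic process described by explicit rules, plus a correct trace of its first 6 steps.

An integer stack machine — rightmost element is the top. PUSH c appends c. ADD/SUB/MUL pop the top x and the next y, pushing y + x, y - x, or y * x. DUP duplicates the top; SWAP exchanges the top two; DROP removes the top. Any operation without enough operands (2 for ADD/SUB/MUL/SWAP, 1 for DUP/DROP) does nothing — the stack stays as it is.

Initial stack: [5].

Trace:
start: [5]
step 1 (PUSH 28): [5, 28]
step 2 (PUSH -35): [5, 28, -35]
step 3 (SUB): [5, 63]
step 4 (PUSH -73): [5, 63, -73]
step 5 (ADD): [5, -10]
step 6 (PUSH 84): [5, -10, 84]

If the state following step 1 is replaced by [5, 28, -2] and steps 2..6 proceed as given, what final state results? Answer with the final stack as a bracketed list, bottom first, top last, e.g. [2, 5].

state after step 1 := [5, 28, -2]
step 2 (PUSH -35): [5, 28, -2, -35]
step 3 (SUB): [5, 28, 33]
step 4 (PUSH -73): [5, 28, 33, -73]
step 5 (ADD): [5, 28, -40]
step 6 (PUSH 84): [5, 28, -40, 84]

[5, 28, -40, 84]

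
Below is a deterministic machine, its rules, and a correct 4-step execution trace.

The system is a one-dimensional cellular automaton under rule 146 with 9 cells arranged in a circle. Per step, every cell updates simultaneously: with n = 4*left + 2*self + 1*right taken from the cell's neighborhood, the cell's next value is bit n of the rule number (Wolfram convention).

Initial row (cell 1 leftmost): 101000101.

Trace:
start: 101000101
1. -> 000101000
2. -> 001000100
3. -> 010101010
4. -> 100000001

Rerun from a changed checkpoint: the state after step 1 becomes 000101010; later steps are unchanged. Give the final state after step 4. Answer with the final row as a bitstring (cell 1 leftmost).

000010100

state after step 1 := 000101010
2. -> 001000001
3. -> 110100010
4. -> 000010100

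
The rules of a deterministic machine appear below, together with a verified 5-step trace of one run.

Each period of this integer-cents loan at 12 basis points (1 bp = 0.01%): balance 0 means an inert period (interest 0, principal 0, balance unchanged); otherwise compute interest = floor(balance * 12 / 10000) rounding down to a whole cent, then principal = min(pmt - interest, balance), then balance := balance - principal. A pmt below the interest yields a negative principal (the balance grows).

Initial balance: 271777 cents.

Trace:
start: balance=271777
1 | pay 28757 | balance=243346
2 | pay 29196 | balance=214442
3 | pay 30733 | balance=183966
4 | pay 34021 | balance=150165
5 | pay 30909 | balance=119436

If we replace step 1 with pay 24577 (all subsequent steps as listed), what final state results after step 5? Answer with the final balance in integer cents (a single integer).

(re-executing from step 1 with the substitution; state before step 1: balance=271777)
1 | pay 24577 | balance=247526
2 | pay 29196 | balance=218627
3 | pay 30733 | balance=188156
4 | pay 34021 | balance=154360
5 | pay 30909 | balance=123636

123636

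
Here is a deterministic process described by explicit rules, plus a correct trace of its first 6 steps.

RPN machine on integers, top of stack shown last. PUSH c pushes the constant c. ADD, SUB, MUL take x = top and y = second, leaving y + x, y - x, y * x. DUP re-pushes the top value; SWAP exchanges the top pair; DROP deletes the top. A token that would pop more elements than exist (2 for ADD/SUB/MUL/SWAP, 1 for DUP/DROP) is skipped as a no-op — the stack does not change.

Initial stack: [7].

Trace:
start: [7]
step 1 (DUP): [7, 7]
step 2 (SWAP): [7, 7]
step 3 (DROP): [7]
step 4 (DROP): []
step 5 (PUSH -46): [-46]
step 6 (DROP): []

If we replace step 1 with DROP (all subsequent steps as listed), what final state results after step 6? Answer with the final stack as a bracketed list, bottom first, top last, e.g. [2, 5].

(re-executing from step 1 with the substitution; state before step 1: [7])
step 1 (DROP): []
step 2 (SWAP): []
step 3 (DROP): []
step 4 (DROP): []
step 5 (PUSH -46): [-46]
step 6 (DROP): []

[]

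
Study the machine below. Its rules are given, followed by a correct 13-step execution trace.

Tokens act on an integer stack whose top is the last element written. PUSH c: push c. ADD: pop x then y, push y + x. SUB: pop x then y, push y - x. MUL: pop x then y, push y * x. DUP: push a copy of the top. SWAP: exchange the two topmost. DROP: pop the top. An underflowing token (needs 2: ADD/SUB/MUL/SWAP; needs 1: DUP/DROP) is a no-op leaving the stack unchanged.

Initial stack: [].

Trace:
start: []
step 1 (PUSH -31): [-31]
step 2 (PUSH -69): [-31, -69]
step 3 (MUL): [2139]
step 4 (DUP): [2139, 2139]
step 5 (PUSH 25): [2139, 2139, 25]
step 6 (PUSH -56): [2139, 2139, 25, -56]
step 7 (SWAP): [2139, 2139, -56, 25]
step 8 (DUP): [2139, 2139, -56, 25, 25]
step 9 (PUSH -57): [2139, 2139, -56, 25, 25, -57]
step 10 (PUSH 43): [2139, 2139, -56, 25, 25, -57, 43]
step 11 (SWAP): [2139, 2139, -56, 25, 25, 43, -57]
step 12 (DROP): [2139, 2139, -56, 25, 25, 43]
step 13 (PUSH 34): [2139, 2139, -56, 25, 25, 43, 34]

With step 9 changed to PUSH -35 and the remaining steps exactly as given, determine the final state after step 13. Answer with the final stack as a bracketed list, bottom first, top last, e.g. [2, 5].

[2139, 2139, -56, 25, 25, 43, 34]

(re-executing from step 9 with the substitution; state before step 9: [2139, 2139, -56, 25, 25])
step 9 (PUSH -35): [2139, 2139, -56, 25, 25, -35]
step 10 (PUSH 43): [2139, 2139, -56, 25, 25, -35, 43]
step 11 (SWAP): [2139, 2139, -56, 25, 25, 43, -35]
step 12 (DROP): [2139, 2139, -56, 25, 25, 43]
step 13 (PUSH 34): [2139, 2139, -56, 25, 25, 43, 34]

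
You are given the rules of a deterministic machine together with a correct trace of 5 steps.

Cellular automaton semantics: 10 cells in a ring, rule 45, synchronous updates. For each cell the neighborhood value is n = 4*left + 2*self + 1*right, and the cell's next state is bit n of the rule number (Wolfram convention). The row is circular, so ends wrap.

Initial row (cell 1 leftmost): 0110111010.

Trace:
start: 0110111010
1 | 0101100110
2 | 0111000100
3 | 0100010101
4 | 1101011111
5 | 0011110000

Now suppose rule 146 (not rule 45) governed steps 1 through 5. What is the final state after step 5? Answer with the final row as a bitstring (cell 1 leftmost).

0001010101

(re-executing steps 1..5 under rule 146; state before step 1: 0110111010)
1 | 1000010001
2 | 0100101010
3 | 1011000001
4 | 0000100010
5 | 0001010101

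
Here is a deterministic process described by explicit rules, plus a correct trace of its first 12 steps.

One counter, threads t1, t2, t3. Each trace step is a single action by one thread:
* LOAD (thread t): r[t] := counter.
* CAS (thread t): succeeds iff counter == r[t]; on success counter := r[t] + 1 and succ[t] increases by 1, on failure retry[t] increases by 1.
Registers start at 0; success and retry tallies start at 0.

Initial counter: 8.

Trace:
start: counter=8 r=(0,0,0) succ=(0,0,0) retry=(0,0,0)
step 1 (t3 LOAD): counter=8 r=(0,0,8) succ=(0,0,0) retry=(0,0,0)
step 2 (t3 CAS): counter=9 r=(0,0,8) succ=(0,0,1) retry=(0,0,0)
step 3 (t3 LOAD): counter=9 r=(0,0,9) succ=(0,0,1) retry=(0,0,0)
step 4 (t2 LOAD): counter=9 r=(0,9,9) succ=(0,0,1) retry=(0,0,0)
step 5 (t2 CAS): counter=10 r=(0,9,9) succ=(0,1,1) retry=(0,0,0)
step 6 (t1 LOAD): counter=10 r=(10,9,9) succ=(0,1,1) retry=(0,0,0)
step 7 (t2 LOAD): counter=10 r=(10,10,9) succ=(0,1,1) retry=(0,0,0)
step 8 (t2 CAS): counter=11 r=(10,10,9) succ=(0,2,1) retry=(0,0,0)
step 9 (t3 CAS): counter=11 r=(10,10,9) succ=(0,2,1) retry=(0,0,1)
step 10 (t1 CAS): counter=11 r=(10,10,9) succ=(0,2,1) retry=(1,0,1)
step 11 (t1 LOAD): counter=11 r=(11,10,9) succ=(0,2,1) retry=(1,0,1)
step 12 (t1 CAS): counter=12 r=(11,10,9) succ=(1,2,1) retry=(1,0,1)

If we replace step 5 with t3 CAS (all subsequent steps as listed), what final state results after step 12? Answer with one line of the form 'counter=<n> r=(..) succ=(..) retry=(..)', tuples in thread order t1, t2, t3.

counter=12 r=(11,10,9) succ=(1,1,2) retry=(1,0,1)

(re-executing from step 5 with the substitution; state before step 5: counter=9 r=(0,9,9) succ=(0,0,1) retry=(0,0,0))
step 5 (t3 CAS): counter=10 r=(0,9,9) succ=(0,0,2) retry=(0,0,0)
step 6 (t1 LOAD): counter=10 r=(10,9,9) succ=(0,0,2) retry=(0,0,0)
step 7 (t2 LOAD): counter=10 r=(10,10,9) succ=(0,0,2) retry=(0,0,0)
step 8 (t2 CAS): counter=11 r=(10,10,9) succ=(0,1,2) retry=(0,0,0)
step 9 (t3 CAS): counter=11 r=(10,10,9) succ=(0,1,2) retry=(0,0,1)
step 10 (t1 CAS): counter=11 r=(10,10,9) succ=(0,1,2) retry=(1,0,1)
step 11 (t1 LOAD): counter=11 r=(11,10,9) succ=(0,1,2) retry=(1,0,1)
step 12 (t1 CAS): counter=12 r=(11,10,9) succ=(1,1,2) retry=(1,0,1)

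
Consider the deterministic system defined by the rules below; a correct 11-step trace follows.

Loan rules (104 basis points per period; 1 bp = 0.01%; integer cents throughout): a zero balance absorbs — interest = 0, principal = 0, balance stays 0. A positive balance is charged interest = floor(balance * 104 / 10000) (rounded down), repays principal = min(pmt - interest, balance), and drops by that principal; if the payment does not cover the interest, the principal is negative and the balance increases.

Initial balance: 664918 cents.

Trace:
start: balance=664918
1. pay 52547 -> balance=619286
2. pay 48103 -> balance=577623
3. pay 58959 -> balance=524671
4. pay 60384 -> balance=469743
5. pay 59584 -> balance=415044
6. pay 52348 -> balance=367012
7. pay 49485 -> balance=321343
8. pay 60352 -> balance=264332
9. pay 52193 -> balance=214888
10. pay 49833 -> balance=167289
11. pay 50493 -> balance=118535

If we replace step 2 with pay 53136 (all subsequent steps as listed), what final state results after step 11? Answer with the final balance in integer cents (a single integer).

(re-executing from step 2 with the substitution; state before step 2: balance=619286)
2. pay 53136 -> balance=572590
3. pay 58959 -> balance=519585
4. pay 60384 -> balance=464604
5. pay 59584 -> balance=409851
6. pay 52348 -> balance=361765
7. pay 49485 -> balance=316042
8. pay 60352 -> balance=258976
9. pay 52193 -> balance=209476
10. pay 49833 -> balance=161821
11. pay 50493 -> balance=113010

113010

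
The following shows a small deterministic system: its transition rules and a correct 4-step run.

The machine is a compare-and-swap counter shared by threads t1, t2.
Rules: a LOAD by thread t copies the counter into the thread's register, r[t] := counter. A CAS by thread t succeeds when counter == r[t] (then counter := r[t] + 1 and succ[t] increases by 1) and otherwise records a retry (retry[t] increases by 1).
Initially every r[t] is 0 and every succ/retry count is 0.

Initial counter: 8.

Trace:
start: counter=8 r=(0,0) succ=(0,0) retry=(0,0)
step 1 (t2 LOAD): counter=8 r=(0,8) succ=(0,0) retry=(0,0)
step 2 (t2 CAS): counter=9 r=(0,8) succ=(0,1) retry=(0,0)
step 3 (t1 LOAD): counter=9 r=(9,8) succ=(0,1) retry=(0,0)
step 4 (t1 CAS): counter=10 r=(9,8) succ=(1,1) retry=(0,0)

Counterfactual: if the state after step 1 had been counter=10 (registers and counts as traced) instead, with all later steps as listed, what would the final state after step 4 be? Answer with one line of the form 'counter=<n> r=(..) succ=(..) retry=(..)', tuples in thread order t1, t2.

state after step 1 := counter=10 r=(0,8) succ=(0,0) retry=(0,0)
step 2 (t2 CAS): counter=10 r=(0,8) succ=(0,0) retry=(0,1)
step 3 (t1 LOAD): counter=10 r=(10,8) succ=(0,0) retry=(0,1)
step 4 (t1 CAS): counter=11 r=(10,8) succ=(1,0) retry=(0,1)

counter=11 r=(10,8) succ=(1,0) retry=(0,1)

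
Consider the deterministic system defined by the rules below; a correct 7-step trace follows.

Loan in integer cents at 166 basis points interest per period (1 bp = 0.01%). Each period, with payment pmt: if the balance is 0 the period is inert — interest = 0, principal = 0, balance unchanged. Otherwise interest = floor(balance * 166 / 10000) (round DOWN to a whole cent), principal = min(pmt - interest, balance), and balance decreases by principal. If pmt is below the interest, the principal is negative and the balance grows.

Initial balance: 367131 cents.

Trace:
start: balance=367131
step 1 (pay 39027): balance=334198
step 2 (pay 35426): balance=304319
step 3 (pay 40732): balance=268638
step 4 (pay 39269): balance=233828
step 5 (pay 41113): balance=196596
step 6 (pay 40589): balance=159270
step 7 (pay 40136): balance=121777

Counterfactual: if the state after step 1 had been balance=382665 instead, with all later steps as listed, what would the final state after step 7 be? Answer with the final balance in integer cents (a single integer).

175276

state after step 1 := balance=382665
step 2 (pay 35426): balance=353591
step 3 (pay 40732): balance=318728
step 4 (pay 39269): balance=284749
step 5 (pay 41113): balance=248362
step 6 (pay 40589): balance=211895
step 7 (pay 40136): balance=175276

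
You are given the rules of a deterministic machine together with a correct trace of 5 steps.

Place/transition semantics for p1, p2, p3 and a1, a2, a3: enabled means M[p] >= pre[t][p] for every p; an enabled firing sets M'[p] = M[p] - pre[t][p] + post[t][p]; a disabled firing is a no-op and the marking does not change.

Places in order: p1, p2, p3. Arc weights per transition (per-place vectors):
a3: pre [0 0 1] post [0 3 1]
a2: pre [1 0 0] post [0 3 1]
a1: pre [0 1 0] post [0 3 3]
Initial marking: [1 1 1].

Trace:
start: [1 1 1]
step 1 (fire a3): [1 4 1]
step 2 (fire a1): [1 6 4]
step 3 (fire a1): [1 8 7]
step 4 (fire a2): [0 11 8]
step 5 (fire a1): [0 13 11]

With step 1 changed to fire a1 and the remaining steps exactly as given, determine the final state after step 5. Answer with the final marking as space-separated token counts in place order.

(re-executing from step 1 with the substitution; state before step 1: [1 1 1])
step 1 (fire a1): [1 3 4]
step 2 (fire a1): [1 5 7]
step 3 (fire a1): [1 7 10]
step 4 (fire a2): [0 10 11]
step 5 (fire a1): [0 12 14]

0 12 14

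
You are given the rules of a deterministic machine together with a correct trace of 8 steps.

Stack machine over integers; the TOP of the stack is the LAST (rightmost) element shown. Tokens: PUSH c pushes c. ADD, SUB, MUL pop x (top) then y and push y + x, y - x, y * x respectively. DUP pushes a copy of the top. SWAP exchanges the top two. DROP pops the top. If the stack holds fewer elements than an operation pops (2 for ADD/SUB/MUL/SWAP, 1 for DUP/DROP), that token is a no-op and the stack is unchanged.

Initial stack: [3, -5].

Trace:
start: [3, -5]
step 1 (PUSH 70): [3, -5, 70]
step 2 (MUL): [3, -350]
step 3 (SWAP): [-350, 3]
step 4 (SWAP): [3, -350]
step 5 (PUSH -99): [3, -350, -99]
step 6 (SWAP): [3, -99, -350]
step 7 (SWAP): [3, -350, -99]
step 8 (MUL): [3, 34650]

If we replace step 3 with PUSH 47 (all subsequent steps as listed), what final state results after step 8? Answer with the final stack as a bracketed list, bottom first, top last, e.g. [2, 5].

(re-executing from step 3 with the substitution; state before step 3: [3, -350])
step 3 (PUSH 47): [3, -350, 47]
step 4 (SWAP): [3, 47, -350]
step 5 (PUSH -99): [3, 47, -350, -99]
step 6 (SWAP): [3, 47, -99, -350]
step 7 (SWAP): [3, 47, -350, -99]
step 8 (MUL): [3, 47, 34650]

[3, 47, 34650]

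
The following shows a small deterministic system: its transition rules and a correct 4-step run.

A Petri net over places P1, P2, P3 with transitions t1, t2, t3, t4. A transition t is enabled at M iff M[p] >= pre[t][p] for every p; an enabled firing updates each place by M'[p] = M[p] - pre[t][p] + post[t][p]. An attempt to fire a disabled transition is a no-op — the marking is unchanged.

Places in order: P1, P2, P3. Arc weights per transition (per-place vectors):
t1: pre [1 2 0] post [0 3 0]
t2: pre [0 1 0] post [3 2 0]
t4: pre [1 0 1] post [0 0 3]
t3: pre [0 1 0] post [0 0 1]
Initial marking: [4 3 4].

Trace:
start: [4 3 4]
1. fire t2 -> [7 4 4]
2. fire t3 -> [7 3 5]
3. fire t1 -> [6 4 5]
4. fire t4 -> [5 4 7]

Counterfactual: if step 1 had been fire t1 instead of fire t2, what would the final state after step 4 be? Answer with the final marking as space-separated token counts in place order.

1 4 7

(re-executing from step 1 with the substitution; state before step 1: [4 3 4])
1. fire t1 -> [3 4 4]
2. fire t3 -> [3 3 5]
3. fire t1 -> [2 4 5]
4. fire t4 -> [1 4 7]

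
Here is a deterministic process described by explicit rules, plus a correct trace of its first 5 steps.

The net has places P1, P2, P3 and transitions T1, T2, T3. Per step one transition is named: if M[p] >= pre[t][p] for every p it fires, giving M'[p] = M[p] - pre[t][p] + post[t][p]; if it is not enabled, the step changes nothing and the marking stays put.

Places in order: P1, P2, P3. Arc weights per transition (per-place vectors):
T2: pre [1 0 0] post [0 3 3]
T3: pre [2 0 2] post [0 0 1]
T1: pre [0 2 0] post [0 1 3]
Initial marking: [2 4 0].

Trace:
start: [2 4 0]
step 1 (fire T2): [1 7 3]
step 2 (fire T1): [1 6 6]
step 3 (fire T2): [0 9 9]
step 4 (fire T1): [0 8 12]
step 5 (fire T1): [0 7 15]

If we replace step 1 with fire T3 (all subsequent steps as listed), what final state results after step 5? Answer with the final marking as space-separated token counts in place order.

1 4 12

(re-executing from step 1 with the substitution; state before step 1: [2 4 0])
step 1 (fire T3): [2 4 0]
step 2 (fire T1): [2 3 3]
step 3 (fire T2): [1 6 6]
step 4 (fire T1): [1 5 9]
step 5 (fire T1): [1 4 12]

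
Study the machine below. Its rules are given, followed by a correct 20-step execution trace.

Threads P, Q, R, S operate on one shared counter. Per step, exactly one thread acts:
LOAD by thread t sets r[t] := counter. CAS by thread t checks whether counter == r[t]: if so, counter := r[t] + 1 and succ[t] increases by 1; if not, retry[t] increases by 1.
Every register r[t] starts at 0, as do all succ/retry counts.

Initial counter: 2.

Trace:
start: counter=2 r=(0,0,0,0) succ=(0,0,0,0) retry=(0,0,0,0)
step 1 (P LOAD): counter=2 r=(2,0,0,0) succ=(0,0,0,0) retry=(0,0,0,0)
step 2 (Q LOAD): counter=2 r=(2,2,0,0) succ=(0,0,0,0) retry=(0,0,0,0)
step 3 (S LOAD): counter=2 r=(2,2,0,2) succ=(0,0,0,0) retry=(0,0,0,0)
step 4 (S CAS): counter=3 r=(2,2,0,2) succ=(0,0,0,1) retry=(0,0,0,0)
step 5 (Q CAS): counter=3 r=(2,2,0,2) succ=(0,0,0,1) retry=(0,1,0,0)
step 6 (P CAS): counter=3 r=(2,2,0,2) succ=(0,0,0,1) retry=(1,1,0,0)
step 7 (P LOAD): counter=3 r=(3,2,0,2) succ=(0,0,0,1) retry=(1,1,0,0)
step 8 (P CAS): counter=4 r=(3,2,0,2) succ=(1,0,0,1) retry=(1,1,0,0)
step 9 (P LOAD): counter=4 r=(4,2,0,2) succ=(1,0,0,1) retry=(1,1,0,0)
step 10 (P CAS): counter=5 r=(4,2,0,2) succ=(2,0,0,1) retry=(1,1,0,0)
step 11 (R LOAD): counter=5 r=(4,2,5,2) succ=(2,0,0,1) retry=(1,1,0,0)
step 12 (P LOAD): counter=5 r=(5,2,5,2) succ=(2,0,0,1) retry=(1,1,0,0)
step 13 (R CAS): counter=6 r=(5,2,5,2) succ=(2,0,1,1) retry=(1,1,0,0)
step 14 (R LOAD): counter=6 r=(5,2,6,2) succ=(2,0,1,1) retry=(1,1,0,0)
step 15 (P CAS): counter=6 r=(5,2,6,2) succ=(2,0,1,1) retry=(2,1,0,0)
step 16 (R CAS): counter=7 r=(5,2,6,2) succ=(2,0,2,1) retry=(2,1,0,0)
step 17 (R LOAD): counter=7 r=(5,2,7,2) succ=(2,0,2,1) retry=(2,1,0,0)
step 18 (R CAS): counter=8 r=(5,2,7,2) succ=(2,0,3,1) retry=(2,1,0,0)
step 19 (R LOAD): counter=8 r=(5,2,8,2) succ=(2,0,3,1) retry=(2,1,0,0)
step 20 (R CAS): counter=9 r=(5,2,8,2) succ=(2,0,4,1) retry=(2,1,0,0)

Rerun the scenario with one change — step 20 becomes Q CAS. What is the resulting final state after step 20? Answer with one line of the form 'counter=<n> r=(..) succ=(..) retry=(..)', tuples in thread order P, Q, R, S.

(re-executing from step 20 with the substitution; state before step 20: counter=8 r=(5,2,8,2) succ=(2,0,3,1) retry=(2,1,0,0))
step 20 (Q CAS): counter=8 r=(5,2,8,2) succ=(2,0,3,1) retry=(2,2,0,0)

counter=8 r=(5,2,8,2) succ=(2,0,3,1) retry=(2,2,0,0)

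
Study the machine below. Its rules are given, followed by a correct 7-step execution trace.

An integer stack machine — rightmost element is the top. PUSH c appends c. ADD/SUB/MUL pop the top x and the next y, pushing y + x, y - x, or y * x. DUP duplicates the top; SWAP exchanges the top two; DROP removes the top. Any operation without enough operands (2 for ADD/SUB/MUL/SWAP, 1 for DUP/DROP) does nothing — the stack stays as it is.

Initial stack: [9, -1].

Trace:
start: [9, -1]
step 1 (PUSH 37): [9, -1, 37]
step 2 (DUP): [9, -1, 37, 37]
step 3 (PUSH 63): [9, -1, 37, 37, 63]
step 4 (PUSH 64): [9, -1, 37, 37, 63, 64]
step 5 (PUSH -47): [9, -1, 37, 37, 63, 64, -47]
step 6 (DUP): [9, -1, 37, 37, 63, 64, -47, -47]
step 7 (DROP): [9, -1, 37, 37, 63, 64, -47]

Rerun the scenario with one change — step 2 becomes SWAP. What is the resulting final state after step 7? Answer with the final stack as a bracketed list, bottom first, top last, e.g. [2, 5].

(re-executing from step 2 with the substitution; state before step 2: [9, -1, 37])
step 2 (SWAP): [9, 37, -1]
step 3 (PUSH 63): [9, 37, -1, 63]
step 4 (PUSH 64): [9, 37, -1, 63, 64]
step 5 (PUSH -47): [9, 37, -1, 63, 64, -47]
step 6 (DUP): [9, 37, -1, 63, 64, -47, -47]
step 7 (DROP): [9, 37, -1, 63, 64, -47]

[9, 37, -1, 63, 64, -47]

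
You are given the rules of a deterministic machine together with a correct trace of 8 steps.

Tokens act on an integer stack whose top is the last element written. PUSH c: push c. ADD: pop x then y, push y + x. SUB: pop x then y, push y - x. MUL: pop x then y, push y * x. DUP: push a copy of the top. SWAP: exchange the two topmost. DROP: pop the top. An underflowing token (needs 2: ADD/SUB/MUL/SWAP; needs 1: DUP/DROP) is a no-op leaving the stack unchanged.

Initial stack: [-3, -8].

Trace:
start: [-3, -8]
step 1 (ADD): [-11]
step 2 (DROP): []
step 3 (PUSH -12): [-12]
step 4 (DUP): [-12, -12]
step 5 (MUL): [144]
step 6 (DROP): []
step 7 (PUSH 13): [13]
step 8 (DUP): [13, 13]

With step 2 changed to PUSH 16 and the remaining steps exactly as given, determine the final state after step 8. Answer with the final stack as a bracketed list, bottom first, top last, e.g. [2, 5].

[-11, 16, 13, 13]

(re-executing from step 2 with the substitution; state before step 2: [-11])
step 2 (PUSH 16): [-11, 16]
step 3 (PUSH -12): [-11, 16, -12]
step 4 (DUP): [-11, 16, -12, -12]
step 5 (MUL): [-11, 16, 144]
step 6 (DROP): [-11, 16]
step 7 (PUSH 13): [-11, 16, 13]
step 8 (DUP): [-11, 16, 13, 13]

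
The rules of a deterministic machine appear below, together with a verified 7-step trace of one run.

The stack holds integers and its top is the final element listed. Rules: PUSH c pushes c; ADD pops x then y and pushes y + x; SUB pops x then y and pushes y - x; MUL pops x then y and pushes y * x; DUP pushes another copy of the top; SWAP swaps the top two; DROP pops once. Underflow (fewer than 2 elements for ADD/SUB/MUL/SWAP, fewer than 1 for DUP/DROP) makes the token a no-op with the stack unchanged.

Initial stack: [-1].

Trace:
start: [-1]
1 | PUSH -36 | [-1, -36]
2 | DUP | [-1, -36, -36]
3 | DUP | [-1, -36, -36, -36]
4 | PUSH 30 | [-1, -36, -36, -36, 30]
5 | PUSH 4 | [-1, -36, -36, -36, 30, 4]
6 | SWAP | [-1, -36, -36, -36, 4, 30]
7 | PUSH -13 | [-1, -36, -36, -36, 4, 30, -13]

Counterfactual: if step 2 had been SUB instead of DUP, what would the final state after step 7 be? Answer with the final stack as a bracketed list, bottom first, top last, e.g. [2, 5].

(re-executing from step 2 with the substitution; state before step 2: [-1, -36])
2 | SUB | [35]
3 | DUP | [35, 35]
4 | PUSH 30 | [35, 35, 30]
5 | PUSH 4 | [35, 35, 30, 4]
6 | SWAP | [35, 35, 4, 30]
7 | PUSH -13 | [35, 35, 4, 30, -13]

[35, 35, 4, 30, -13]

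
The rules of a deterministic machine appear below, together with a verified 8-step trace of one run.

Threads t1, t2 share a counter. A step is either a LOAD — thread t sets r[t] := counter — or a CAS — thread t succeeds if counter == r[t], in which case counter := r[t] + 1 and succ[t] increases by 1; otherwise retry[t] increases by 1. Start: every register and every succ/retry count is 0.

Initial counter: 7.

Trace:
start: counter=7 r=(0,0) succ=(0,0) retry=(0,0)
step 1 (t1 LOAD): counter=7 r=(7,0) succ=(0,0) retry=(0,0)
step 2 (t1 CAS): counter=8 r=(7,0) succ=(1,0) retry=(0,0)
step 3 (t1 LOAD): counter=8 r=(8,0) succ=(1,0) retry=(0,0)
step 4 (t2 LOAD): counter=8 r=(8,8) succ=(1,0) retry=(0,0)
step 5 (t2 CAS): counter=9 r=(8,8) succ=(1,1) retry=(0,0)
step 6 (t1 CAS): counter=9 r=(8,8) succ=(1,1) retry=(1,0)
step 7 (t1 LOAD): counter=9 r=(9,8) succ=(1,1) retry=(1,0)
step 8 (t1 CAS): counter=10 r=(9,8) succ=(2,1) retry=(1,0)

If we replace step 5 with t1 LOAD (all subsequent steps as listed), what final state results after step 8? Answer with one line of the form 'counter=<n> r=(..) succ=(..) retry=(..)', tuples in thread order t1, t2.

(re-executing from step 5 with the substitution; state before step 5: counter=8 r=(8,8) succ=(1,0) retry=(0,0))
step 5 (t1 LOAD): counter=8 r=(8,8) succ=(1,0) retry=(0,0)
step 6 (t1 CAS): counter=9 r=(8,8) succ=(2,0) retry=(0,0)
step 7 (t1 LOAD): counter=9 r=(9,8) succ=(2,0) retry=(0,0)
step 8 (t1 CAS): counter=10 r=(9,8) succ=(3,0) retry=(0,0)

counter=10 r=(9,8) succ=(3,0) retry=(0,0)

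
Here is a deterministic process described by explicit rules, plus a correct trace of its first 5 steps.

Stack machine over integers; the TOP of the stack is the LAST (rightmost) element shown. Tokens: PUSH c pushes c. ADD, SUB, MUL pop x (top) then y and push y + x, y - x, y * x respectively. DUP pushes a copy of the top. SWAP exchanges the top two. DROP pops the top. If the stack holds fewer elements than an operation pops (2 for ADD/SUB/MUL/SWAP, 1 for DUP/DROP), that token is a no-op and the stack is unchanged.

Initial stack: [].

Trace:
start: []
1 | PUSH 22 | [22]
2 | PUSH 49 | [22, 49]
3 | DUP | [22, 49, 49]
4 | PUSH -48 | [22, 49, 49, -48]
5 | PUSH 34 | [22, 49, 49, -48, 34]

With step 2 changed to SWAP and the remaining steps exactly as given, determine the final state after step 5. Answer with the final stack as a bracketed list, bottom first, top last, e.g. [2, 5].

(re-executing from step 2 with the substitution; state before step 2: [22])
2 | SWAP | [22]
3 | DUP | [22, 22]
4 | PUSH -48 | [22, 22, -48]
5 | PUSH 34 | [22, 22, -48, 34]

[22, 22, -48, 34]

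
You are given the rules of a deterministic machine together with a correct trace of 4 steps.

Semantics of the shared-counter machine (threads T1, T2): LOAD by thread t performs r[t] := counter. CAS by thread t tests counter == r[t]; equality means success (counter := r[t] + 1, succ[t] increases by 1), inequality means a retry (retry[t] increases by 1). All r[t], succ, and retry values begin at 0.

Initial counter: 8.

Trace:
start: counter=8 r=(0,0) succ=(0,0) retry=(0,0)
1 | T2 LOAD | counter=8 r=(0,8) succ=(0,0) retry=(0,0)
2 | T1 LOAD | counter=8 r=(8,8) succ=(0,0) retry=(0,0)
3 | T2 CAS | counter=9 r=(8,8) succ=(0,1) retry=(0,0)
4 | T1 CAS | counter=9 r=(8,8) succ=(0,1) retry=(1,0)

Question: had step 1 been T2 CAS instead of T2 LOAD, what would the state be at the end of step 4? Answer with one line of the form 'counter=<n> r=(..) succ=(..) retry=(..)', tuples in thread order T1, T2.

counter=9 r=(8,0) succ=(1,0) retry=(0,2)

(re-executing from step 1 with the substitution; state before step 1: counter=8 r=(0,0) succ=(0,0) retry=(0,0))
1 | T2 CAS | counter=8 r=(0,0) succ=(0,0) retry=(0,1)
2 | T1 LOAD | counter=8 r=(8,0) succ=(0,0) retry=(0,1)
3 | T2 CAS | counter=8 r=(8,0) succ=(0,0) retry=(0,2)
4 | T1 CAS | counter=9 r=(8,0) succ=(1,0) retry=(0,2)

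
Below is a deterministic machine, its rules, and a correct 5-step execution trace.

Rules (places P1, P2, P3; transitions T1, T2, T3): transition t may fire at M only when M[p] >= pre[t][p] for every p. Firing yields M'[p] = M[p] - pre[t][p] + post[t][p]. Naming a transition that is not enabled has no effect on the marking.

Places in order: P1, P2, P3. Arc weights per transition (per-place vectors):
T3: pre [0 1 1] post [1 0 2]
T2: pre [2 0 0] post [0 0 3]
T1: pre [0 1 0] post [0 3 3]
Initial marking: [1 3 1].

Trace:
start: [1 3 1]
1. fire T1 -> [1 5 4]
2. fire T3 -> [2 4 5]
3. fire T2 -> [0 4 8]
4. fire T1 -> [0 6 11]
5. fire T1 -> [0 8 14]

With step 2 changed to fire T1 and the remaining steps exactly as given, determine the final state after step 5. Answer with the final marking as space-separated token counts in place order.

1 11 13

(re-executing from step 2 with the substitution; state before step 2: [1 5 4])
2. fire T1 -> [1 7 7]
3. fire T2 -> [1 7 7]
4. fire T1 -> [1 9 10]
5. fire T1 -> [1 11 13]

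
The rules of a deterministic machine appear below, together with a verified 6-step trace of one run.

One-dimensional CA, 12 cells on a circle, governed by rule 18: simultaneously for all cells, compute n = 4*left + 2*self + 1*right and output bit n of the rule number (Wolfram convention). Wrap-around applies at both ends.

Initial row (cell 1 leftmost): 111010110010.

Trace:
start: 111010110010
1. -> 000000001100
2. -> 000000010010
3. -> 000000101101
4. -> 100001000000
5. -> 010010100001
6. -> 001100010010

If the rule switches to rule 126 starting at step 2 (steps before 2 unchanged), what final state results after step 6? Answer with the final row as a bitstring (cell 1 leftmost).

(re-executing steps 2..6 under rule 126; state before step 2: 000000001100)
2. -> 000000011110
3. -> 000000110011
4. -> 100001111111
5. -> 110011000000
6. -> 111111100001

111111100001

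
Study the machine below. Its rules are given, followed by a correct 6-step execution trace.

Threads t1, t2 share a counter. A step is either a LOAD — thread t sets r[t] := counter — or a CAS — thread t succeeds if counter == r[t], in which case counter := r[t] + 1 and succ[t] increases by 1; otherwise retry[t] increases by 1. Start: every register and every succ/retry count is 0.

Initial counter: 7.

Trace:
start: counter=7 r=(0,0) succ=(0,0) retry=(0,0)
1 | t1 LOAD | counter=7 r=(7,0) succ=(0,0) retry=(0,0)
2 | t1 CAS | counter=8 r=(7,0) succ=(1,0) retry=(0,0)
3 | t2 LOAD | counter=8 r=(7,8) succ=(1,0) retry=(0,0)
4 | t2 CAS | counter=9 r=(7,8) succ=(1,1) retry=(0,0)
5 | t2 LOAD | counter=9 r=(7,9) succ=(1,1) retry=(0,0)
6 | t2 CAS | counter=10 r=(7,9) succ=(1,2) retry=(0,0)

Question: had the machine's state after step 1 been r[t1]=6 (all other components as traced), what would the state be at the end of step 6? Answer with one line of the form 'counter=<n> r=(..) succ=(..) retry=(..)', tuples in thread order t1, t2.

counter=9 r=(6,8) succ=(0,2) retry=(1,0)

state after step 1 := counter=7 r=(6,0) succ=(0,0) retry=(0,0)
2 | t1 CAS | counter=7 r=(6,0) succ=(0,0) retry=(1,0)
3 | t2 LOAD | counter=7 r=(6,7) succ=(0,0) retry=(1,0)
4 | t2 CAS | counter=8 r=(6,7) succ=(0,1) retry=(1,0)
5 | t2 LOAD | counter=8 r=(6,8) succ=(0,1) retry=(1,0)
6 | t2 CAS | counter=9 r=(6,8) succ=(0,2) retry=(1,0)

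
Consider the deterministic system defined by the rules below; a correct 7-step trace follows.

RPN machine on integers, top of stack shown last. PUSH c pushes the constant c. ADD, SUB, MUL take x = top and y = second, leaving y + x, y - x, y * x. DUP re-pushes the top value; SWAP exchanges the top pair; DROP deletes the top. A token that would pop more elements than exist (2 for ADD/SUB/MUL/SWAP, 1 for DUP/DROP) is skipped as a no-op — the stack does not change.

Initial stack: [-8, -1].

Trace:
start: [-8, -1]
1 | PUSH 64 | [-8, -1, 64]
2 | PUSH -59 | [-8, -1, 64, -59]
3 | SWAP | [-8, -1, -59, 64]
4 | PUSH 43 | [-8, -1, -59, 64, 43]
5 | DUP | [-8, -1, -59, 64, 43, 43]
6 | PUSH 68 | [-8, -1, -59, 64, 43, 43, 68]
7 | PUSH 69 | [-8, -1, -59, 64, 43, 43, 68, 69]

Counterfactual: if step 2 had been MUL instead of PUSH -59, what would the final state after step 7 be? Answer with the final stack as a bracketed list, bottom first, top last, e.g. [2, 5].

(re-executing from step 2 with the substitution; state before step 2: [-8, -1, 64])
2 | MUL | [-8, -64]
3 | SWAP | [-64, -8]
4 | PUSH 43 | [-64, -8, 43]
5 | DUP | [-64, -8, 43, 43]
6 | PUSH 68 | [-64, -8, 43, 43, 68]
7 | PUSH 69 | [-64, -8, 43, 43, 68, 69]

[-64, -8, 43, 43, 68, 69]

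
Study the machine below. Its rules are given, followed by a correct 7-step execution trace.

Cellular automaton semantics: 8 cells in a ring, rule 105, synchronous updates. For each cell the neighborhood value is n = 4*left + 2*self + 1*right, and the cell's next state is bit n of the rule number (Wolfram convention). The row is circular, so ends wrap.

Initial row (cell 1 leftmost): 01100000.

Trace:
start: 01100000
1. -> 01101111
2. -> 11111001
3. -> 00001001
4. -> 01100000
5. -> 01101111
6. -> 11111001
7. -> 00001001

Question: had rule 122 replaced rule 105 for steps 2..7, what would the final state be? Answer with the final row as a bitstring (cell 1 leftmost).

(re-executing steps 2..7 under rule 122; state before step 2: 01101111)
2. -> 11111001
3. -> 00001111
4. -> 10011001
5. -> 11111111
6. -> 00000000
7. -> 00000000

00000000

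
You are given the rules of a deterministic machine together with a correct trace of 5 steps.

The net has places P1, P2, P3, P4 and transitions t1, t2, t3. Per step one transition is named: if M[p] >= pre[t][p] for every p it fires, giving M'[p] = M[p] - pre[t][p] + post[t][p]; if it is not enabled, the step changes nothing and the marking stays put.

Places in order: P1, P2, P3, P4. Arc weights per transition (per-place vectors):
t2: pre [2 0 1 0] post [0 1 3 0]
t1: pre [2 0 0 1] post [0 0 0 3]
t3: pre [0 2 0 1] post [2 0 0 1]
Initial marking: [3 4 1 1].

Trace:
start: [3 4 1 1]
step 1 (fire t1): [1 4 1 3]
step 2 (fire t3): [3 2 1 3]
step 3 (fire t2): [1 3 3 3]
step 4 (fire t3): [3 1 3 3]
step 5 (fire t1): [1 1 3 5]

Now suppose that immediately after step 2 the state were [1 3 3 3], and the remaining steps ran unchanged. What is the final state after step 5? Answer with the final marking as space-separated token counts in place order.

1 1 3 5

state after step 2 := [1 3 3 3]
step 3 (fire t2): [1 3 3 3]
step 4 (fire t3): [3 1 3 3]
step 5 (fire t1): [1 1 3 5]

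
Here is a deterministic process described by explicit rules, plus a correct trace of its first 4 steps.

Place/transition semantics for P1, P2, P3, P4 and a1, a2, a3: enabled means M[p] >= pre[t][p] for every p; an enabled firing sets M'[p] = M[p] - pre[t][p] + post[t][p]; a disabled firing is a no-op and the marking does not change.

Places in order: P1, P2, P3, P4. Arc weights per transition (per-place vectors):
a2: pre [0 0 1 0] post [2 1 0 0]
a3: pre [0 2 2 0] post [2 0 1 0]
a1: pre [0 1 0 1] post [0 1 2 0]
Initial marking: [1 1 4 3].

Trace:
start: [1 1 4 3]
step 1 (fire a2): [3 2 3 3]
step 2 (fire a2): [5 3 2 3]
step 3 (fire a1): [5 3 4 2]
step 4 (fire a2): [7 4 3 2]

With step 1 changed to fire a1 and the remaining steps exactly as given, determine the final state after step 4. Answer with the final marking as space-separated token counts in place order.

5 3 6 1

(re-executing from step 1 with the substitution; state before step 1: [1 1 4 3])
step 1 (fire a1): [1 1 6 2]
step 2 (fire a2): [3 2 5 2]
step 3 (fire a1): [3 2 7 1]
step 4 (fire a2): [5 3 6 1]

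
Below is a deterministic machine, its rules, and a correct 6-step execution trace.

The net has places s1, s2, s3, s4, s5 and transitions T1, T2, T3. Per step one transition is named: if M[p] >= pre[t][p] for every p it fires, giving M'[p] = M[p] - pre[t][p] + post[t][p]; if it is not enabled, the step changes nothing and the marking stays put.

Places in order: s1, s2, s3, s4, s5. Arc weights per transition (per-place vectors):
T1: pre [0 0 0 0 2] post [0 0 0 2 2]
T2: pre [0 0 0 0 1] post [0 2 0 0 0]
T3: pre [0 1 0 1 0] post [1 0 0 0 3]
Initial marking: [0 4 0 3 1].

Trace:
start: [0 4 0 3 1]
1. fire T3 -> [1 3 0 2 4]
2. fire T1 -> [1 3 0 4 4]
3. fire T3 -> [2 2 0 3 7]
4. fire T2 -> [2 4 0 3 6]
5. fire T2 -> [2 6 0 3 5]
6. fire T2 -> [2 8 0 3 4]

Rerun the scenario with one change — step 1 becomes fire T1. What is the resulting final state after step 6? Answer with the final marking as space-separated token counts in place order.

(re-executing from step 1 with the substitution; state before step 1: [0 4 0 3 1])
1. fire T1 -> [0 4 0 3 1]
2. fire T1 -> [0 4 0 3 1]
3. fire T3 -> [1 3 0 2 4]
4. fire T2 -> [1 5 0 2 3]
5. fire T2 -> [1 7 0 2 2]
6. fire T2 -> [1 9 0 2 1]

1 9 0 2 1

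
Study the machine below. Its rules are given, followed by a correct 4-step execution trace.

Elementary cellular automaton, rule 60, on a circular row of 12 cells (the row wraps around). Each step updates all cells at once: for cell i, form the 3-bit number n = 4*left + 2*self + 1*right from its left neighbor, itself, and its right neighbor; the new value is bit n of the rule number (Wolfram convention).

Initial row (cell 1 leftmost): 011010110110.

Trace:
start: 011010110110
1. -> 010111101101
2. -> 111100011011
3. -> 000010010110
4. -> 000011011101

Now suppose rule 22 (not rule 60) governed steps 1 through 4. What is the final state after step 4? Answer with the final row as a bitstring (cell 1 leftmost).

001001111000

(re-executing steps 1..4 under rule 22; state before step 1: 011010110110)
1. -> 100010000001
2. -> 010111000010
3. -> 110000100111
4. -> 001001111000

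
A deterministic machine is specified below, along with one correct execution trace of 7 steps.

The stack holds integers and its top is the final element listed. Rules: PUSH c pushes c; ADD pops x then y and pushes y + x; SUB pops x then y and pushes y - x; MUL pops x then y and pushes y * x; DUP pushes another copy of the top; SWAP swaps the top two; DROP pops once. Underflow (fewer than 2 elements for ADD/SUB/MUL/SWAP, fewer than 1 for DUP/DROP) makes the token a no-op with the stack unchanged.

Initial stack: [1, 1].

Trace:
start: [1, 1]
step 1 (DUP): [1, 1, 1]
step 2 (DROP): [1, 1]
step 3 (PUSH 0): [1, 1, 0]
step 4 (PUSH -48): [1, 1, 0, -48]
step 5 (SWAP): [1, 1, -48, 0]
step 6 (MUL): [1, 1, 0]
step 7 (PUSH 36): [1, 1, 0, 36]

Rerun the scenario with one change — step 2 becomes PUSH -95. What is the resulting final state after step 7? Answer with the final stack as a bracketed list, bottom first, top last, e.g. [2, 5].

[1, 1, 1, -95, 0, 36]

(re-executing from step 2 with the substitution; state before step 2: [1, 1, 1])
step 2 (PUSH -95): [1, 1, 1, -95]
step 3 (PUSH 0): [1, 1, 1, -95, 0]
step 4 (PUSH -48): [1, 1, 1, -95, 0, -48]
step 5 (SWAP): [1, 1, 1, -95, -48, 0]
step 6 (MUL): [1, 1, 1, -95, 0]
step 7 (PUSH 36): [1, 1, 1, -95, 0, 36]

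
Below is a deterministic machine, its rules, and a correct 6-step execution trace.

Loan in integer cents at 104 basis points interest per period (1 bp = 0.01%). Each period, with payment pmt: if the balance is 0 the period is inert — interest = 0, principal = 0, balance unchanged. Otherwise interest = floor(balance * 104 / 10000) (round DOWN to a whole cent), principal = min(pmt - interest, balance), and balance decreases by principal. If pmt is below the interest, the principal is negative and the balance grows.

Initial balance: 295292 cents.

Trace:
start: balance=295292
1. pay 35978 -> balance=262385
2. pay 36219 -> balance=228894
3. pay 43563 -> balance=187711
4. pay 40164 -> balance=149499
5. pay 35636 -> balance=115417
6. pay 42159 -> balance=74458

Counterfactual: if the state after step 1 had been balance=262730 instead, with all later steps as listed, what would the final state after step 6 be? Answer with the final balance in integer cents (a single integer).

74822

state after step 1 := balance=262730
2. pay 36219 -> balance=229243
3. pay 43563 -> balance=188064
4. pay 40164 -> balance=149855
5. pay 35636 -> balance=115777
6. pay 42159 -> balance=74822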